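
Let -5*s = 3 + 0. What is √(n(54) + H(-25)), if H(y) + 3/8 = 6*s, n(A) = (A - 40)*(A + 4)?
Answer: √323210/20 ≈ 28.426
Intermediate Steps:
s = -⅗ (s = -(3 + 0)/5 = -⅕*3 = -⅗ ≈ -0.60000)
n(A) = (-40 + A)*(4 + A)
H(y) = -159/40 (H(y) = -3/8 + 6*(-⅗) = -3/8 - 18/5 = -159/40)
√(n(54) + H(-25)) = √((-160 + 54² - 36*54) - 159/40) = √((-160 + 2916 - 1944) - 159/40) = √(812 - 159/40) = √(32321/40) = √323210/20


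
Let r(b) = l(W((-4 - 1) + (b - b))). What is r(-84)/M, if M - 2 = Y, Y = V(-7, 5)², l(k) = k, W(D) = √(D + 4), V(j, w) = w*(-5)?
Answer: I/627 ≈ 0.0015949*I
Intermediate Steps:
V(j, w) = -5*w
W(D) = √(4 + D)
Y = 625 (Y = (-5*5)² = (-25)² = 625)
r(b) = I (r(b) = √(4 + ((-4 - 1) + (b - b))) = √(4 + (-5 + 0)) = √(4 - 5) = √(-1) = I)
M = 627 (M = 2 + 625 = 627)
r(-84)/M = I/627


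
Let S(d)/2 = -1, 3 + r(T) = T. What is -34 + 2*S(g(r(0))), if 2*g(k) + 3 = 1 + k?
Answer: -38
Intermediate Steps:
r(T) = -3 + T
g(k) = -1 + k/2 (g(k) = -3/2 + (1 + k)/2 = -3/2 + (½ + k/2) = -1 + k/2)
S(d) = -2 (S(d) = 2*(-1) = -2)
-34 + 2*S(g(r(0))) = -34 + 2*(-2) = -34 - 4 = -38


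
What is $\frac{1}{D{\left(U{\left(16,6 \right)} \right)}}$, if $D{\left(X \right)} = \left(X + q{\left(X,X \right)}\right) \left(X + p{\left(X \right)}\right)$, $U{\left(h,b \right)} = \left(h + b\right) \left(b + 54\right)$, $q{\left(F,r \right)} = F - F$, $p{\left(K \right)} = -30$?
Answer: $\frac{1}{1702800} \approx 5.8727 \cdot 10^{-7}$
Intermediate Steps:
$q{\left(F,r \right)} = 0$
$U{\left(h,b \right)} = \left(54 + b\right) \left(b + h\right)$ ($U{\left(h,b \right)} = \left(b + h\right) \left(54 + b\right) = \left(54 + b\right) \left(b + h\right)$)
$D{\left(X \right)} = X \left(-30 + X\right)$ ($D{\left(X \right)} = \left(X + 0\right) \left(X - 30\right) = X \left(-30 + X\right)$)
$\frac{1}{D{\left(U{\left(16,6 \right)} \right)}} = \frac{1}{\left(6^{2} + 54 \cdot 6 + 54 \cdot 16 + 6 \cdot 16\right) \left(-30 + \left(6^{2} + 54 \cdot 6 + 54 \cdot 16 + 6 \cdot 16\right)\right)} = \frac{1}{\left(36 + 324 + 864 + 96\right) \left(-30 + \left(36 + 324 + 864 + 96\right)\right)} = \frac{1}{1320 \left(-30 + 1320\right)} = \frac{1}{1320 \cdot 1290} = \frac{1}{1702800}$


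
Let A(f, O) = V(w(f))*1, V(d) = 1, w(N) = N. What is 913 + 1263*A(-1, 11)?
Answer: 2176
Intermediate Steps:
A(f, O) = 1 (A(f, O) = 1*1 = 1)
913 + 1263*A(-1, 11) = 913 + 1263*1 = 913 + 1263 = 2176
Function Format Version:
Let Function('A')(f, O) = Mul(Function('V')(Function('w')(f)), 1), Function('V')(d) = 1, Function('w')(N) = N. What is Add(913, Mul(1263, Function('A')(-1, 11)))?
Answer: 2176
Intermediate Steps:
Function('A')(f, O) = 1 (Function('A')(f, O) = Mul(1, 1) = 1)
Add(913, Mul(1263, Function('A')(-1, 11))) = Add(913, Mul(1263, 1)) = Add(913, 1263) = 2176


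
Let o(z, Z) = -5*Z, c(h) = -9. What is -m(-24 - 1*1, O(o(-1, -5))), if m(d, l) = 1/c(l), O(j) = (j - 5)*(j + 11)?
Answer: ⅑ ≈ 0.11111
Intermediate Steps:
O(j) = (-5 + j)*(11 + j)
m(d, l) = -⅑ (m(d, l) = 1/(-9) = -⅑)
-m(-24 - 1*1, O(o(-1, -5))) = -1*(-⅑) = ⅑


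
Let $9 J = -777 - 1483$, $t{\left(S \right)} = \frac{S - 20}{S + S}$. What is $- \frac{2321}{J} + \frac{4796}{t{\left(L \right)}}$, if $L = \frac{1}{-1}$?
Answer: $\frac{22116589}{47460} \approx 466.0$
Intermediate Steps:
$L = -1$
$t{\left(S \right)} = \frac{-20 + S}{2 S}$
$J = - \frac{2260}{9}$ ($J = \frac{-777 - 1483}{9} = \frac{1}{9} \left(-2260\right) = - \frac{2260}{9} \approx -251.11$)
$- \frac{2321}{J} + \frac{4796}{t{\left(L \right)}} = - \frac{2321}{- \frac{2260}{9}} + \frac{4796}{\frac{1}{2} \frac{1}{-1} \left(-20 - 1\right)} = \left(-2321\right) \left(- \frac{9}{2260}\right) + \frac{4796}{\frac{1}{2} \left(-1\right) \left(-21\right)} = \frac{20889}{2260} + \frac{4796}{\frac{21}{2}} = \frac{20889}{2260} + 4796 \cdot \frac{2}{21} = \frac{20889}{2260} + \frac{9592}{21} = \frac{22116589}{47460}$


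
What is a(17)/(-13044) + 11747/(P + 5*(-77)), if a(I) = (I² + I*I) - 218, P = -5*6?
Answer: -12781439/451105 ≈ -28.334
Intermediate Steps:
P = -30
a(I) = -218 + 2*I² (a(I) = (I² + I²) - 218 = 2*I² - 218 = -218 + 2*I²)
a(17)/(-13044) + 11747/(P + 5*(-77)) = (-218 + 2*17²)/(-13044) + 11747/(-30 + 5*(-77)) = (-218 + 2*289)*(-1/13044) + 11747/(-30 - 385) = (-218 + 578)*(-1/13044) + 11747/(-415) = 360*(-1/13044) + 11747*(-1/415) = -30/1087 - 11747/415 = -12781439/451105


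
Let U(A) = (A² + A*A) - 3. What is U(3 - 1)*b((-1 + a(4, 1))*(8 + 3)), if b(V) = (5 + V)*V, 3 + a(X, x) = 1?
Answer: 4620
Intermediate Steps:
a(X, x) = -2 (a(X, x) = -3 + 1 = -2)
U(A) = -3 + 2*A² (U(A) = (A² + A²) - 3 = 2*A² - 3 = -3 + 2*A²)
b(V) = V*(5 + V)
U(3 - 1)*b((-1 + a(4, 1))*(8 + 3)) = (-3 + 2*(3 - 1)²)*(((-1 - 2)*(8 + 3))*(5 + (-1 - 2)*(8 + 3))) = (-3 + 2*2²)*((-3*11)*(5 - 3*11)) = (-3 + 2*4)*(-33*(5 - 33)) = (-3 + 8)*(-33*(-28)) = 5*924 = 4620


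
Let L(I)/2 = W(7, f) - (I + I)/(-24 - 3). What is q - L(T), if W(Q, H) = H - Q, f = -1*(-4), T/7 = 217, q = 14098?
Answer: 374732/27 ≈ 13879.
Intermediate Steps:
T = 1519 (T = 7*217 = 1519)
f = 4
L(I) = -6 + 4*I/27 (L(I) = 2*((4 - 1*7) - (I + I)/(-24 - 3)) = 2*((4 - 7) - 2*I/(-27)) = 2*(-3 - 2*I*(-1)/27) = 2*(-3 - (-2)*I/27) = 2*(-3 + 2*I/27) = -6 + 4*I/27)
q - L(T) = 14098 - (-6 + (4/27)*1519) = 14098 - (-6 + 6076/27) = 14098 - 1*5914/27 = 14098 - 5914/27 = 374732/27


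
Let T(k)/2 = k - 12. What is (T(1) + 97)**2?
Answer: 5625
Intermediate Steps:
T(k) = -24 + 2*k (T(k) = 2*(k - 12) = 2*(-12 + k) = -24 + 2*k)
(T(1) + 97)**2 = ((-24 + 2*1) + 97)**2 = ((-24 + 2) + 97)**2 = (-22 + 97)**2 = 75**2 = 5625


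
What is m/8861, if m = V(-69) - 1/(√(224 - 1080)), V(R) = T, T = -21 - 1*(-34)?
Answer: 13/8861 + I*√214/3792508 ≈ 0.0014671 + 3.8573e-6*I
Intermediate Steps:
T = 13 (T = -21 + 34 = 13)
V(R) = 13
m = 13 + I*√214/428 (m = 13 - 1/(√(224 - 1080)) = 13 - 1/(√(-856)) = 13 - 1/(2*I*√214) = 13 - (-1)*I*√214/428 = 13 + I*√214/428 ≈ 13.0 + 0.034179*I)
m/8861 = (13 + I*√214/428)/8861 = (13 + I*√214/428)*(1/8861) = 13/8861 + I*√214/3792508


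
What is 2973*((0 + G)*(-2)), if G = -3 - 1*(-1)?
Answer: 11892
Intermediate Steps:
G = -2 (G = -3 + 1 = -2)
2973*((0 + G)*(-2)) = 2973*((0 - 2)*(-2)) = 2973*(-2*(-2)) = 2973*4 = 11892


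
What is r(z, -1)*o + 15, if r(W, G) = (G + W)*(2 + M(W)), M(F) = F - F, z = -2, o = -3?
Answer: 33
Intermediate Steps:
M(F) = 0
r(W, G) = 2*G + 2*W (r(W, G) = (G + W)*(2 + 0) = (G + W)*2 = 2*G + 2*W)
r(z, -1)*o + 15 = (2*(-1) + 2*(-2))*(-3) + 15 = (-2 - 4)*(-3) + 15 = -6*(-3) + 15 = 18 + 15 = 33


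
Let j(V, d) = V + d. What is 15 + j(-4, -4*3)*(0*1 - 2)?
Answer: 47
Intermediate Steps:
15 + j(-4, -4*3)*(0*1 - 2) = 15 + (-4 - 4*3)*(0*1 - 2) = 15 + (-4 - 12)*(0 - 2) = 15 - 16*(-2) = 15 + 32 = 47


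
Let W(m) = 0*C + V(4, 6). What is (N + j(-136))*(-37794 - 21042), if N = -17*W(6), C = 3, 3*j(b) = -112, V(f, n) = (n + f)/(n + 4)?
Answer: 3196756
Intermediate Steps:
V(f, n) = (f + n)/(4 + n)
j(b) = -112/3 (j(b) = (1/3)*(-112) = -112/3)
W(m) = 1 (W(m) = 0*3 + (4 + 6)/(4 + 6) = 0 + 10/10 = 0 + (1/10)*10 = 0 + 1 = 1)
N = -17 (N = -17*1 = -17)
(N + j(-136))*(-37794 - 21042) = (-17 - 112/3)*(-37794 - 21042) = -163/3*(-58836) = 3196756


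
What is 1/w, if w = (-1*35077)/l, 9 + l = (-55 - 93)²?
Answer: -21895/35077 ≈ -0.62420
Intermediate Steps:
l = 21895 (l = -9 + (-55 - 93)² = -9 + (-148)² = -9 + 21904 = 21895)
w = -35077/21895 (w = -1*35077/21895 = -35077*1/21895 = -35077/21895 ≈ -1.6021)
1/w = 1/(-35077/21895) = -21895/35077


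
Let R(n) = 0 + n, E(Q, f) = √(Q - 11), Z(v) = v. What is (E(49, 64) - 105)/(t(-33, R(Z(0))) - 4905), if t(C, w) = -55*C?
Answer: 7/206 - √38/3090 ≈ 0.031986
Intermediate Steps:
E(Q, f) = √(-11 + Q)
R(n) = n
(E(49, 64) - 105)/(t(-33, R(Z(0))) - 4905) = (√(-11 + 49) - 105)/(-55*(-33) - 4905) = (√38 - 105)/(1815 - 4905) = (-105 + √38)/(-3090) = (-105 + √38)*(-1/3090) = 7/206 - √38/3090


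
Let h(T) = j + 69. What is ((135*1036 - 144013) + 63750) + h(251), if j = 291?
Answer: 59957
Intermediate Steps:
h(T) = 360 (h(T) = 291 + 69 = 360)
((135*1036 - 144013) + 63750) + h(251) = ((135*1036 - 144013) + 63750) + 360 = ((139860 - 144013) + 63750) + 360 = (-4153 + 63750) + 360 = 59597 + 360 = 59957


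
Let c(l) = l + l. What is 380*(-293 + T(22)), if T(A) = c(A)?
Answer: -94620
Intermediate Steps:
c(l) = 2*l
T(A) = 2*A
380*(-293 + T(22)) = 380*(-293 + 2*22) = 380*(-293 + 44) = 380*(-249) = -94620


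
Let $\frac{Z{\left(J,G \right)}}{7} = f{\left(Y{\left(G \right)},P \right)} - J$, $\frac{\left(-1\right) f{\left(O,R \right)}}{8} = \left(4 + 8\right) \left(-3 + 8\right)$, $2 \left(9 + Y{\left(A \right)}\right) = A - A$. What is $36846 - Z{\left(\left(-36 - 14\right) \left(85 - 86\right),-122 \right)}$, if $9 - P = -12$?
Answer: $40556$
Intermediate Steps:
$Y{\left(A \right)} = -9$ ($Y{\left(A \right)} = -9 + \frac{A - A}{2} = -9 + \frac{1}{2} \cdot 0 = -9 + 0 = -9$)
$P = 21$ ($P = 9 - -12 = 9 + 12 = 21$)
$f{\left(O,R \right)} = -480$ ($f{\left(O,R \right)} = - 8 \left(4 + 8\right) \left(-3 + 8\right) = - 8 \cdot 12 \cdot 5 = \left(-8\right) 60 = -480$)
$Z{\left(J,G \right)} = -3360 - 7 J$ ($Z{\left(J,G \right)} = 7 \left(-480 - J\right) = -3360 - 7 J$)
$36846 - Z{\left(\left(-36 - 14\right) \left(85 - 86\right),-122 \right)} = 36846 - \left(-3360 - 7 \left(-36 - 14\right) \left(85 - 86\right)\right) = 36846 - \left(-3360 - 7 \left(\left(-50\right) \left(-1\right)\right)\right) = 36846 - \left(-3360 - 350\right) = 36846 - -3710 = 36846 + 3710 = 40556$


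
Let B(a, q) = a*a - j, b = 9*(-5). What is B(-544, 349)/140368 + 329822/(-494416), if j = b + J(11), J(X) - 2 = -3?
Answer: 390788211/271094473 ≈ 1.4415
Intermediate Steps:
J(X) = -1 (J(X) = 2 - 3 = -1)
b = -45
j = -46 (j = -45 - 1 = -46)
B(a, q) = 46 + a² (B(a, q) = a*a - 1*(-46) = a² + 46 = 46 + a²)
B(-544, 349)/140368 + 329822/(-494416) = (46 + (-544)²)/140368 + 329822/(-494416) = (46 + 295936)*(1/140368) + 329822*(-1/494416) = 295982*(1/140368) - 164911/247208 = 147991/70184 - 164911/247208 = 390788211/271094473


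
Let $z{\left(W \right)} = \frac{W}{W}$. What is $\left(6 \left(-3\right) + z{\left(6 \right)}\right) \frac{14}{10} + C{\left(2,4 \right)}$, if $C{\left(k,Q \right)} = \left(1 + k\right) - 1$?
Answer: $- \frac{109}{5} \approx -21.8$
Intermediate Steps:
$C{\left(k,Q \right)} = k$
$z{\left(W \right)} = 1$
$\left(6 \left(-3\right) + z{\left(6 \right)}\right) \frac{14}{10} + C{\left(2,4 \right)} = \left(6 \left(-3\right) + 1\right) \frac{14}{10} + 2 = \left(-18 + 1\right) 14 \cdot \frac{1}{10} + 2 = \left(-17\right) \frac{7}{5} + 2 = - \frac{119}{5} + 2 = - \frac{109}{5}$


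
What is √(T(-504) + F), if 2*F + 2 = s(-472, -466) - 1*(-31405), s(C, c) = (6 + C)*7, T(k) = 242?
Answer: 5*√2290/2 ≈ 119.63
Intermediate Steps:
s(C, c) = 42 + 7*C
F = 28141/2 (F = -1 + ((42 + 7*(-472)) - 1*(-31405))/2 = -1 + ((42 - 3304) + 31405)/2 = -1 + (-3262 + 31405)/2 = -1 + (½)*28143 = -1 + 28143/2 = 28141/2 ≈ 14071.)
√(T(-504) + F) = √(242 + 28141/2) = √(28625/2) = 5*√2290/2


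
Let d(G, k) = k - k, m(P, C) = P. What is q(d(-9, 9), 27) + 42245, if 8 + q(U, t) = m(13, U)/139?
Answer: 5870956/139 ≈ 42237.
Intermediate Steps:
d(G, k) = 0
q(U, t) = -1099/139 (q(U, t) = -8 + 13/139 = -1099/139)
q(d(-9, 9), 27) + 42245 = -1099/139 + 42245 = 5870956/139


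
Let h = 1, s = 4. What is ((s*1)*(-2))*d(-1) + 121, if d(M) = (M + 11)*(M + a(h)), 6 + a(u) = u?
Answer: 601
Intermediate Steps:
a(u) = -6 + u
d(M) = (-5 + M)*(11 + M) (d(M) = (M + 11)*(M + (-6 + 1)) = (11 + M)*(M - 5) = (11 + M)*(-5 + M) = (-5 + M)*(11 + M))
((s*1)*(-2))*d(-1) + 121 = ((4*1)*(-2))*(-55 + (-1)**2 + 6*(-1)) + 121 = (4*(-2))*(-55 + 1 - 6) + 121 = -8*(-60) + 121 = 480 + 121 = 601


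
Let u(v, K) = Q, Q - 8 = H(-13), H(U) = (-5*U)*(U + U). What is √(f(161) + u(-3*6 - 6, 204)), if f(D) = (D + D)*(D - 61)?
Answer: √30518 ≈ 174.69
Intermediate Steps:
H(U) = -10*U² (H(U) = (-5*U)*(2*U) = -10*U²)
Q = -1682 (Q = 8 - 10*(-13)² = 8 - 10*169 = 8 - 1690 = -1682)
f(D) = 2*D*(-61 + D) (f(D) = (2*D)*(-61 + D) = 2*D*(-61 + D))
u(v, K) = -1682
√(f(161) + u(-3*6 - 6, 204)) = √(2*161*(-61 + 161) - 1682) = √(2*161*100 - 1682) = √(32200 - 1682) = √30518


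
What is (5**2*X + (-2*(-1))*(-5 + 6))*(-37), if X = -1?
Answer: 851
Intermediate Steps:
(5**2*X + (-2*(-1))*(-5 + 6))*(-37) = (5**2*(-1) + (-2*(-1))*(-5 + 6))*(-37) = (25*(-1) + 2*1)*(-37) = (-25 + 2)*(-37) = -23*(-37) = 851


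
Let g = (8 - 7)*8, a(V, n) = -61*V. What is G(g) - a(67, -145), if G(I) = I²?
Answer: 4151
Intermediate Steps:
g = 8 (g = 1*8 = 8)
G(g) - a(67, -145) = 8² - (-61)*67 = 64 - 1*(-4087) = 64 + 4087 = 4151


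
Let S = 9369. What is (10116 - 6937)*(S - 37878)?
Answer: -90630111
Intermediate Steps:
(10116 - 6937)*(S - 37878) = (10116 - 6937)*(9369 - 37878) = 3179*(-28509) = -90630111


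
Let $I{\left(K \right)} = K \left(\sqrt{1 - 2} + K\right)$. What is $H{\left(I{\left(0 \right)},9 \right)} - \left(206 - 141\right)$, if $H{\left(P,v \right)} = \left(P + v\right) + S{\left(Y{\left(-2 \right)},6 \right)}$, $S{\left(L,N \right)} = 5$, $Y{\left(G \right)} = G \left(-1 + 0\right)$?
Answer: $-51$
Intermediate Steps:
$Y{\left(G \right)} = - G$ ($Y{\left(G \right)} = G \left(-1\right) = - G$)
$I{\left(K \right)} = K \left(i + K\right)$ ($I{\left(K \right)} = K \left(\sqrt{-1} + K\right) = K \left(i + K\right)$)
$H{\left(P,v \right)} = 5 + P + v$ ($H{\left(P,v \right)} = \left(P + v\right) + 5 = 5 + P + v$)
$H{\left(I{\left(0 \right)},9 \right)} - \left(206 - 141\right) = \left(5 + 0 \left(i + 0\right) + 9\right) - \left(206 - 141\right) = \left(5 + 0 i + 9\right) - \left(206 - 141\right) = \left(5 + 0 + 9\right) - 65 = 14 - 65 = -51$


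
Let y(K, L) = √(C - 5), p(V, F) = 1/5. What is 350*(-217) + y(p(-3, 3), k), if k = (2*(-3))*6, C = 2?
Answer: -75950 + I*√3 ≈ -75950.0 + 1.732*I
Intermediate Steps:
p(V, F) = ⅕
k = -36 (k = -6*6 = -36)
y(K, L) = I*√3 (y(K, L) = √(2 - 5) = √(-3) = I*√3)
350*(-217) + y(p(-3, 3), k) = 350*(-217) + I*√3 = -75950 + I*√3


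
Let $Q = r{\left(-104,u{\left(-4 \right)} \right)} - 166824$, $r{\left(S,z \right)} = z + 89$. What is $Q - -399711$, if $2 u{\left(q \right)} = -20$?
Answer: $232966$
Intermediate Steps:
$u{\left(q \right)} = -10$ ($u{\left(q \right)} = \frac{1}{2} \left(-20\right) = -10$)
$r{\left(S,z \right)} = 89 + z$
$Q = -166745$ ($Q = \left(89 - 10\right) - 166824 = 79 - 166824 = -166745$)
$Q - -399711 = -166745 - -399711 = -166745 + 399711 = 232966$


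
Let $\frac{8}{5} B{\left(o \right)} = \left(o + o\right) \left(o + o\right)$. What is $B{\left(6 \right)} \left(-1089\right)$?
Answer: $-98010$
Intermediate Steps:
$B{\left(o \right)} = \frac{5 o^{2}}{2}$ ($B{\left(o \right)} = \frac{5 \left(o + o\right) \left(o + o\right)}{8} = \frac{5 \cdot 2 o 2 o}{8} = \frac{5 \cdot 4 o^{2}}{8} = \frac{5 o^{2}}{2}$)
$B{\left(6 \right)} \left(-1089\right) = \frac{5 \cdot 6^{2}}{2} \left(-1089\right) = \frac{5}{2} \cdot 36 \left(-1089\right) = 90 \left(-1089\right) = -98010$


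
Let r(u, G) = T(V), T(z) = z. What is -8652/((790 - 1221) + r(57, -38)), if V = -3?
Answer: 618/31 ≈ 19.935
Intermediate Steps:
r(u, G) = -3
-8652/((790 - 1221) + r(57, -38)) = -8652/((790 - 1221) - 3) = -8652/(-431 - 3) = -8652/(-434) = -8652*(-1/434) = 618/31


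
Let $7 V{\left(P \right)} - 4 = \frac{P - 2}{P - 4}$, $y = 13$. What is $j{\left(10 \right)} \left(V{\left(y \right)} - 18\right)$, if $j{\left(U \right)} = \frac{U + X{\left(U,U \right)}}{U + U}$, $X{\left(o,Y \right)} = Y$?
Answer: $- \frac{1087}{63} \approx -17.254$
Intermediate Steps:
$V{\left(P \right)} = \frac{4}{7} + \frac{-2 + P}{7 \left(-4 + P\right)}$ ($V{\left(P \right)} = \frac{4}{7} + \frac{\left(P - 2\right) \frac{1}{P - 4}}{7} = \frac{4}{7} + \frac{\left(-2 + P\right) \frac{1}{-4 + P}}{7} = \frac{4}{7} + \frac{\frac{1}{-4 + P} \left(-2 + P\right)}{7} = \frac{4}{7} + \frac{-2 + P}{7 \left(-4 + P\right)}$)
$j{\left(U \right)} = 1$ ($j{\left(U \right)} = \frac{U + U}{U + U} = \frac{2 U}{2 U} = 2 U \frac{1}{2 U} = 1$)
$j{\left(10 \right)} \left(V{\left(y \right)} - 18\right) = 1 \left(\frac{-18 + 5 \cdot 13}{7 \left(-4 + 13\right)} - 18\right) = 1 \left(\frac{-18 + 65}{7 \cdot 9} - 18\right) = 1 \left(\frac{1}{7} \cdot \frac{1}{9} \cdot 47 - 18\right) = 1 \left(\frac{47}{63} - 18\right) = 1 \left(- \frac{1087}{63}\right) = - \frac{1087}{63}$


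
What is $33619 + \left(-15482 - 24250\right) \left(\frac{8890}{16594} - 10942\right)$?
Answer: $\frac{3607202700671}{8297} \approx 4.3476 \cdot 10^{8}$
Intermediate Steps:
$33619 + \left(-15482 - 24250\right) \left(\frac{8890}{16594} - 10942\right) = 33619 - 39732 \left(8890 \cdot \frac{1}{16594} - 10942\right) = 33619 - 39732 \left(\frac{4445}{8297} - 10942\right) = 33619 - - \frac{3606923763828}{8297} = 33619 + \frac{3606923763828}{8297} = \frac{3607202700671}{8297}$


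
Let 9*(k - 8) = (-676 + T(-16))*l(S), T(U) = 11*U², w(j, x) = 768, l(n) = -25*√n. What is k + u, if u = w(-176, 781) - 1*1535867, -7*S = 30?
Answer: -1535091 - 53500*I*√210/63 ≈ -1.5351e+6 - 12306.0*I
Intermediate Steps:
S = -30/7 (S = -⅐*30 = -30/7 ≈ -4.2857)
k = 8 - 53500*I*√210/63 (k = 8 + ((-676 + 11*(-16)²)*(-25*I*√210/7))/9 = 8 + ((-676 + 11*256)*(-25*I*√210/7))/9 = 8 + ((-676 + 2816)*(-25*I*√210/7))/9 = 8 + (2140*(-25*I*√210/7))/9 = 8 + (-53500*I*√210/7)/9 = 8 - 53500*I*√210/63 ≈ 8.0 - 12306.0*I)
u = -1535099 (u = 768 - 1*1535867 = 768 - 1535867 = -1535099)
k + u = (8 - 53500*I*√210/63) - 1535099 = -1535091 - 53500*I*√210/63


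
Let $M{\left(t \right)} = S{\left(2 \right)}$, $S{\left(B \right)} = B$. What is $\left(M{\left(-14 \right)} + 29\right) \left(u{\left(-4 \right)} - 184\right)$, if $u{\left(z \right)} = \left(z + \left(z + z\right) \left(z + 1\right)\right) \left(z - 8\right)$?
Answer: $-13144$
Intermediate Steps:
$M{\left(t \right)} = 2$
$u{\left(z \right)} = \left(-8 + z\right) \left(z + 2 z \left(1 + z\right)\right)$ ($u{\left(z \right)} = \left(z + 2 z \left(1 + z\right)\right) \left(-8 + z\right) = \left(-8 + z\right) \left(z + 2 z \left(1 + z\right)\right)$)
$\left(M{\left(-14 \right)} + 29\right) \left(u{\left(-4 \right)} - 184\right) = \left(2 + 29\right) \left(- 4 \left(-24 - -52 + 2 \left(-4\right)^{2}\right) - 184\right) = 31 \left(- 4 \left(-24 + 52 + 2 \cdot 16\right) - 184\right) = 31 \left(- 4 \left(-24 + 52 + 32\right) - 184\right) = 31 \left(\left(-4\right) 60 - 184\right) = 31 \left(-240 - 184\right) = 31 \left(-424\right) = -13144$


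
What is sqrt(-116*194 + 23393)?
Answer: sqrt(889) ≈ 29.816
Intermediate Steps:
sqrt(-116*194 + 23393) = sqrt(-22504 + 23393) = sqrt(889)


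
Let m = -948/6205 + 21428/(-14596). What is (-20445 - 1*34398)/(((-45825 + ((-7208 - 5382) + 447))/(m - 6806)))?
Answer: -8453415436025001/1312514064560 ≈ -6440.6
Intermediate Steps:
m = -36699437/22642045 (m = -948*1/6205 + 21428*(-1/14596) = -948/6205 - 5357/3649 = -36699437/22642045 ≈ -1.6209)
(-20445 - 1*34398)/(((-45825 + ((-7208 - 5382) + 447))/(m - 6806))) = (-20445 - 1*34398)/(((-45825 + ((-7208 - 5382) + 447))/(-36699437/22642045 - 6806))) = (-20445 - 34398)/(((-45825 + (-12590 + 447))/(-154138457707/22642045))) = -54843*(-154138457707/(22642045*(-45825 - 12143))) = -54843/((-57968*(-22642045/154138457707))) = -54843/1312514064560/154138457707 = -54843*154138457707/1312514064560 = -8453415436025001/1312514064560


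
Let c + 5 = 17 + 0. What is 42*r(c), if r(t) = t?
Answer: 504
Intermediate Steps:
c = 12 (c = -5 + (17 + 0) = -5 + 17 = 12)
42*r(c) = 42*12 = 504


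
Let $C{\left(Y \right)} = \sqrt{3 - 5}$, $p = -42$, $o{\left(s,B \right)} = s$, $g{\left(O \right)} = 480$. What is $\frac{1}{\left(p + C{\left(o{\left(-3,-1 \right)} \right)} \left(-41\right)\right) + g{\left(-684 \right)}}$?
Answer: $\frac{219}{97603} + \frac{41 i \sqrt{2}}{195206} \approx 0.0022438 + 0.00029703 i$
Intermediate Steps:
$C{\left(Y \right)} = i \sqrt{2}$ ($C{\left(Y \right)} = \sqrt{-2} = i \sqrt{2}$)
$\frac{1}{\left(p + C{\left(o{\left(-3,-1 \right)} \right)} \left(-41\right)\right) + g{\left(-684 \right)}} = \frac{1}{\left(-42 + i \sqrt{2} \left(-41\right)\right) + 480} = \frac{1}{\left(-42 - 41 i \sqrt{2}\right) + 480} = \frac{1}{438 - 41 i \sqrt{2}}$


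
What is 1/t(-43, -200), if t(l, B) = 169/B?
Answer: -200/169 ≈ -1.1834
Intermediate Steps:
1/t(-43, -200) = 1/(169/(-200)) = 1/(169*(-1/200)) = 1/(-169/200) = -200/169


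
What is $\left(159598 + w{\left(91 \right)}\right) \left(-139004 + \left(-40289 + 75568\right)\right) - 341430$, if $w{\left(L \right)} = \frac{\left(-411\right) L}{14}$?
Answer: $- \frac{32555085285}{2} \approx -1.6278 \cdot 10^{10}$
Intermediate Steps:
$w{\left(L \right)} = - \frac{411 L}{14}$ ($w{\left(L \right)} = - 411 L \frac{1}{14} = - \frac{411 L}{14}$)
$\left(159598 + w{\left(91 \right)}\right) \left(-139004 + \left(-40289 + 75568\right)\right) - 341430 = \left(159598 - \frac{5343}{2}\right) \left(-139004 + \left(-40289 + 75568\right)\right) - 341430 = \left(159598 - \frac{5343}{2}\right) \left(-139004 + 35279\right) - 341430 = \frac{313853}{2} \left(-103725\right) - 341430 = - \frac{32554402425}{2} - 341430 = - \frac{32555085285}{2}$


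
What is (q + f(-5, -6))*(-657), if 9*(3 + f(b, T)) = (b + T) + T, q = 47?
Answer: -27667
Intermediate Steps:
f(b, T) = -3 + b/9 + 2*T/9 (f(b, T) = -3 + ((b + T) + T)/9 = -3 + ((T + b) + T)/9 = -3 + (b + 2*T)/9 = -3 + (b/9 + 2*T/9) = -3 + b/9 + 2*T/9)
(q + f(-5, -6))*(-657) = (47 + (-3 + (⅑)*(-5) + (2/9)*(-6)))*(-657) = (47 + (-3 - 5/9 - 4/3))*(-657) = (47 - 44/9)*(-657) = (379/9)*(-657) = -27667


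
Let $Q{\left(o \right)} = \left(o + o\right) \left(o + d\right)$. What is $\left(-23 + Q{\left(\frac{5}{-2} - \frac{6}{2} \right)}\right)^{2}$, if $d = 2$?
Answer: $\frac{961}{4} \approx 240.25$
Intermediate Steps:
$Q{\left(o \right)} = 2 o \left(2 + o\right)$ ($Q{\left(o \right)} = \left(o + o\right) \left(o + 2\right) = 2 o \left(2 + o\right)$)
$\left(-23 + Q{\left(\frac{5}{-2} - \frac{6}{2} \right)}\right)^{2} = \left(-23 + 2 \left(\frac{5}{-2} - \frac{6}{2}\right) \left(2 + \left(\frac{5}{-2} - \frac{6}{2}\right)\right)\right)^{2} = \left(-23 + 2 \left(5 \left(- \frac{1}{2}\right) - 3\right) \left(2 + \left(5 \left(- \frac{1}{2}\right) - 3\right)\right)\right)^{2} = \left(-23 + 2 \left(- \frac{5}{2} - 3\right) \left(2 - \frac{11}{2}\right)\right)^{2} = \left(-23 + 2 \left(- \frac{11}{2}\right) \left(2 - \frac{11}{2}\right)\right)^{2} = \left(-23 + 2 \left(- \frac{11}{2}\right) \left(- \frac{7}{2}\right)\right)^{2} = \left(-23 + \frac{77}{2}\right)^{2} = \left(\frac{31}{2}\right)^{2} = \frac{961}{4}$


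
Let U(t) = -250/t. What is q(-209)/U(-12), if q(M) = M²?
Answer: 262086/125 ≈ 2096.7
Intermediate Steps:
q(-209)/U(-12) = (-209)²/((-250/(-12))) = 43681/((-250*(-1/12))) = 43681/(125/6) = 43681*(6/125) = 262086/125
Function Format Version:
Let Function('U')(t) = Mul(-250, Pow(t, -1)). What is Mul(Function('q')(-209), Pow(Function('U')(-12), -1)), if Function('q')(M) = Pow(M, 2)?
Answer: Rational(262086, 125) ≈ 2096.7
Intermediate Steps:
Mul(Function('q')(-209), Pow(Function('U')(-12), -1)) = Mul(Pow(-209, 2), Pow(Mul(-250, Pow(-12, -1)), -1)) = Mul(43681, Pow(Mul(-250, Rational(-1, 12)), -1)) = Mul(43681, Pow(Rational(125, 6), -1)) = Mul(43681, Rational(6, 125)) = Rational(262086, 125)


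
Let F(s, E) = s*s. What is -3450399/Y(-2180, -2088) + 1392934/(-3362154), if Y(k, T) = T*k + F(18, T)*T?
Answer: -314793498737/241286102528 ≈ -1.3046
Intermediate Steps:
F(s, E) = s²
Y(k, T) = 324*T + T*k (Y(k, T) = T*k + 18²*T = T*k + 324*T = 324*T + T*k)
-3450399/Y(-2180, -2088) + 1392934/(-3362154) = -3450399*(-1/(2088*(324 - 2180))) + 1392934/(-3362154) = -3450399/((-2088*(-1856))) + 1392934*(-1/3362154) = -3450399/3875328 - 696467/1681077 = -3450399*1/3875328 - 696467/1681077 = -1150133/1291776 - 696467/1681077 = -314793498737/241286102528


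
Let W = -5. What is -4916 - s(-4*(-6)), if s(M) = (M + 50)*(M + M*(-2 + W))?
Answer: 5740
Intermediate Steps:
s(M) = -6*M*(50 + M) (s(M) = (M + 50)*(M + M*(-2 - 5)) = (50 + M)*(M + M*(-7)) = (50 + M)*(M - 7*M) = (50 + M)*(-6*M) = -6*M*(50 + M))
-4916 - s(-4*(-6)) = -4916 - (-6)*(-4*(-6))*(50 - 4*(-6)) = -4916 - (-6)*24*(50 + 24) = -4916 - (-6)*24*74 = -4916 - 1*(-10656) = -4916 + 10656 = 5740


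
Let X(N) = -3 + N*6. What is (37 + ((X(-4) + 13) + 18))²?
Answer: 1681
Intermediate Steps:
X(N) = -3 + 6*N
(37 + ((X(-4) + 13) + 18))² = (37 + (((-3 + 6*(-4)) + 13) + 18))² = (37 + (((-3 - 24) + 13) + 18))² = (37 + ((-27 + 13) + 18))² = (37 + (-14 + 18))² = (37 + 4)² = 41² = 1681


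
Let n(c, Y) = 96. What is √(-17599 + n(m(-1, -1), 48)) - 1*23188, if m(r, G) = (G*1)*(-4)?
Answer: -23188 + I*√17503 ≈ -23188.0 + 132.3*I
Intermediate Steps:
m(r, G) = -4*G (m(r, G) = G*(-4) = -4*G)
√(-17599 + n(m(-1, -1), 48)) - 1*23188 = √(-17599 + 96) - 1*23188 = √(-17503) - 23188 = I*√17503 - 23188 = -23188 + I*√17503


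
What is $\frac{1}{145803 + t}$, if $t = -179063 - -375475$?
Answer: $\frac{1}{342215} \approx 2.9221 \cdot 10^{-6}$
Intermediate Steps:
$t = 196412$ ($t = -179063 + 375475 = 196412$)
$\frac{1}{145803 + t} = \frac{1}{145803 + 196412} = \frac{1}{342215}$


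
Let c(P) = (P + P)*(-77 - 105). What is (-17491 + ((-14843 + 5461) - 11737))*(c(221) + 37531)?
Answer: 1656870930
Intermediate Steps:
c(P) = -364*P (c(P) = (2*P)*(-182) = -364*P)
(-17491 + ((-14843 + 5461) - 11737))*(c(221) + 37531) = (-17491 + ((-14843 + 5461) - 11737))*(-364*221 + 37531) = (-17491 + (-9382 - 11737))*(-80444 + 37531) = (-17491 - 21119)*(-42913) = -38610*(-42913) = 1656870930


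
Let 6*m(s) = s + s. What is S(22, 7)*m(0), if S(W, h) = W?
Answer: 0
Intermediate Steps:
m(s) = s/3 (m(s) = (s + s)/6 = (2*s)/6 = s/3)
S(22, 7)*m(0) = 22*((⅓)*0) = 22*0 = 0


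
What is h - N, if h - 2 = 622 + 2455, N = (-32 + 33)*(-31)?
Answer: 3110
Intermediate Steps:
N = -31 (N = 1*(-31) = -31)
h = 3079 (h = 2 + (622 + 2455) = 2 + 3077 = 3079)
h - N = 3079 - 1*(-31) = 3079 + 31 = 3110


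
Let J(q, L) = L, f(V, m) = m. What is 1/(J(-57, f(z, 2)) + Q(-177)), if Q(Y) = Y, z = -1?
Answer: -1/175 ≈ -0.0057143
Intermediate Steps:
1/(J(-57, f(z, 2)) + Q(-177)) = 1/(2 - 177) = 1/(-175) = -1/175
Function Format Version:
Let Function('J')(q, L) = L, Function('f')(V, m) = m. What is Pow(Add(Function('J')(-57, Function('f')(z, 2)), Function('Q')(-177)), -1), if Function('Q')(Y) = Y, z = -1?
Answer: Rational(-1, 175) ≈ -0.0057143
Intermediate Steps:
Pow(Add(Function('J')(-57, Function('f')(z, 2)), Function('Q')(-177)), -1) = Pow(Add(2, -177), -1) = Pow(-175, -1) = Rational(-1, 175)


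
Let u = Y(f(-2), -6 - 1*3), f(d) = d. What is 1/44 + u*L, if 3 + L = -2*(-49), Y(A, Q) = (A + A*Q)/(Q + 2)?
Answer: -66873/308 ≈ -217.12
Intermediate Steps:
Y(A, Q) = (A + A*Q)/(2 + Q)
u = -16/7 (u = -2*(1 + (-6 - 1*3))/(2 + (-6 - 1*3)) = -2*(1 + (-6 - 3))/(2 + (-6 - 3)) = -2*(1 - 9)/(2 - 9) = -2*(-8)/(-7) = -2*(-⅐)*(-8) = -16/7 ≈ -2.2857)
L = 95 (L = -3 - 2*(-49) = -3 + 98 = 95)
1/44 + u*L = 1/44 - 16/7*95 = 1/44 - 1520/7 = -66873/308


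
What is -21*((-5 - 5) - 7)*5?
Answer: 1785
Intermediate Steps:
-21*((-5 - 5) - 7)*5 = -21*(-10 - 7)*5 = -21*(-17)*5 = 357*5 = 1785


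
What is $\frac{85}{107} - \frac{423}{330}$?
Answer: $- \frac{5737}{11770} \approx -0.48743$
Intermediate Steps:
$\frac{85}{107} - \frac{423}{330} = 85 \cdot \frac{1}{107} - \frac{141}{110} = \frac{85}{107} - \frac{141}{110} = - \frac{5737}{11770}$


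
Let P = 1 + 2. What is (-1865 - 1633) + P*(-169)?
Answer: -4005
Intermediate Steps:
P = 3
(-1865 - 1633) + P*(-169) = (-1865 - 1633) + 3*(-169) = -3498 - 507 = -4005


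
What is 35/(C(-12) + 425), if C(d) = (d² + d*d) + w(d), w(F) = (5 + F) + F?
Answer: 35/694 ≈ 0.050432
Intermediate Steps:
w(F) = 5 + 2*F
C(d) = 5 + 2*d + 2*d² (C(d) = (d² + d*d) + (5 + 2*d) = (d² + d²) + (5 + 2*d) = 2*d² + (5 + 2*d) = 5 + 2*d + 2*d²)
35/(C(-12) + 425) = 35/((5 + 2*(-12) + 2*(-12)²) + 425) = 35/((5 - 24 + 2*144) + 425) = 35/((5 - 24 + 288) + 425) = 35/(269 + 425) = 35/694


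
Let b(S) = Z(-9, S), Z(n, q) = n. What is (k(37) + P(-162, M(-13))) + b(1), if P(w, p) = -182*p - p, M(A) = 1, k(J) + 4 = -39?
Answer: -235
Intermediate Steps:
k(J) = -43 (k(J) = -4 - 39 = -43)
b(S) = -9
P(w, p) = -183*p
(k(37) + P(-162, M(-13))) + b(1) = (-43 - 183*1) - 9 = (-43 - 183) - 9 = -226 - 9 = -235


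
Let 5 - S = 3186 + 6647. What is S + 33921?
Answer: 24093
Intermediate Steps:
S = -9828 (S = 5 - (3186 + 6647) = 5 - 1*9833 = 5 - 9833 = -9828)
S + 33921 = -9828 + 33921 = 24093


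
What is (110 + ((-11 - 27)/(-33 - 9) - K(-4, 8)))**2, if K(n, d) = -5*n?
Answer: 3644281/441 ≈ 8263.7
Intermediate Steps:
(110 + ((-11 - 27)/(-33 - 9) - K(-4, 8)))**2 = (110 + ((-11 - 27)/(-33 - 9) - (-5)*(-4)))**2 = (110 + (-38/(-42) - 1*20))**2 = (110 + (-38*(-1/42) - 20))**2 = (110 + (19/21 - 20))**2 = (110 - 401/21)**2 = (1909/21)**2 = 3644281/441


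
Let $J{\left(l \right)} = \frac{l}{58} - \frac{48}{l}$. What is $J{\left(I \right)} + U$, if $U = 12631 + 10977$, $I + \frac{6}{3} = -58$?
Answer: $\frac{3423126}{145} \approx 23608.0$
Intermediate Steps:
$I = -60$ ($I = -2 - 58 = -60$)
$U = 23608$
$J{\left(l \right)} = - \frac{48}{l} + \frac{l}{58}$ ($J{\left(l \right)} = l \frac{1}{58} - \frac{48}{l} = \frac{l}{58} - \frac{48}{l} = - \frac{48}{l} + \frac{l}{58}$)
$J{\left(I \right)} + U = \left(- \frac{48}{-60} + \frac{1}{58} \left(-60\right)\right) + 23608 = \left(\left(-48\right) \left(- \frac{1}{60}\right) - \frac{30}{29}\right) + 23608 = \left(\frac{4}{5} - \frac{30}{29}\right) + 23608 = - \frac{34}{145} + 23608 = \frac{3423126}{145}$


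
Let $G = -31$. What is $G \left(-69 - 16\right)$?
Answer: $2635$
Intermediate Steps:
$G \left(-69 - 16\right) = - 31 \left(-69 - 16\right) = \left(-31\right) \left(-85\right) = 2635$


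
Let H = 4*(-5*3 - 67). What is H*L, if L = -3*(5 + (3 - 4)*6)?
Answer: -984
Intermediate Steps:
H = -328 (H = 4*(-15 - 67) = 4*(-82) = -328)
L = 3 (L = -3*(5 - 1*6) = -3*(5 - 6) = -3*(-1) = 3)
H*L = -328*3 = -984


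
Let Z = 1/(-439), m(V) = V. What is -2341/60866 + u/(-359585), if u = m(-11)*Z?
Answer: -157858101/4104303190 ≈ -0.038462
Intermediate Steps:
Z = -1/439 ≈ -0.0022779
u = 11/439 (u = -11*(-1/439) = 11/439 ≈ 0.025057)
-2341/60866 + u/(-359585) = -2341/60866 + (11/439)/(-359585) = -2341*1/60866 + (11/439)*(-1/359585) = -1/26 - 11/157857815 = -157858101/4104303190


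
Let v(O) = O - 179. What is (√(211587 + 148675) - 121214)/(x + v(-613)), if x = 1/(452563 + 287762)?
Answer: 89737754550/586337399 - 740325*√360262/586337399 ≈ 152.29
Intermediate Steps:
v(O) = -179 + O
x = 1/740325 ≈ 1.3508e-6
(√(211587 + 148675) - 121214)/(x + v(-613)) = (√(211587 + 148675) - 121214)/(1/740325 + (-179 - 613)) = (√360262 - 121214)/(1/740325 - 792) = (-121214 + √360262)/(-586337399/740325) = (-121214 + √360262)*(-740325/586337399) = 89737754550/586337399 - 740325*√360262/586337399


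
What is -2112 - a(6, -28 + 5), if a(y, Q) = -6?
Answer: -2106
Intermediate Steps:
-2112 - a(6, -28 + 5) = -2112 - 1*(-6) = -2112 + 6 = -2106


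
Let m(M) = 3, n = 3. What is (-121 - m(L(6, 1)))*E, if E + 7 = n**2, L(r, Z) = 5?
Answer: -248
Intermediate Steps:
E = 2 (E = -7 + 3**2 = -7 + 9 = 2)
(-121 - m(L(6, 1)))*E = (-121 - 1*3)*2 = (-121 - 3)*2 = -124*2 = -248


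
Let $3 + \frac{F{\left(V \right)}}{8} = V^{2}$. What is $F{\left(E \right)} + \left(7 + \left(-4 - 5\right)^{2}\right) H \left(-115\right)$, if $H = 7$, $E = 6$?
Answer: $-70576$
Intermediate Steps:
$F{\left(V \right)} = -24 + 8 V^{2}$
$F{\left(E \right)} + \left(7 + \left(-4 - 5\right)^{2}\right) H \left(-115\right) = \left(-24 + 8 \cdot 6^{2}\right) + \left(7 + \left(-4 - 5\right)^{2}\right) 7 \left(-115\right) = \left(-24 + 8 \cdot 36\right) + \left(7 + \left(-9\right)^{2}\right) 7 \left(-115\right) = \left(-24 + 288\right) + \left(7 + 81\right) 7 \left(-115\right) = 264 + 88 \cdot 7 \left(-115\right) = 264 + 616 \left(-115\right) = 264 - 70840 = -70576$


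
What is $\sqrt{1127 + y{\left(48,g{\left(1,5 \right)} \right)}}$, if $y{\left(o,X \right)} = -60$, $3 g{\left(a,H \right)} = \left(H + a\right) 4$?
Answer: $\sqrt{1067} \approx 32.665$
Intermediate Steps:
$g{\left(a,H \right)} = \frac{4 H}{3} + \frac{4 a}{3}$ ($g{\left(a,H \right)} = \frac{\left(H + a\right) 4}{3} = \frac{4 H + 4 a}{3} = \frac{4 H}{3} + \frac{4 a}{3}$)
$\sqrt{1127 + y{\left(48,g{\left(1,5 \right)} \right)}} = \sqrt{1127 - 60} = \sqrt{1067}$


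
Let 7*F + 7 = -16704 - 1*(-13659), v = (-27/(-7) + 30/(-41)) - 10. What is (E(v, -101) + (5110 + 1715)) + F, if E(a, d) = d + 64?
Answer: 6352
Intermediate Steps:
v = -1973/287 (v = (-27*(-⅐) + 30*(-1/41)) - 10 = (27/7 - 30/41) - 10 = 897/287 - 10 = -1973/287 ≈ -6.8746)
E(a, d) = 64 + d
F = -436 (F = -1 + (-16704 - 1*(-13659))/7 = -1 + (-16704 + 13659)/7 = -1 + (⅐)*(-3045) = -1 - 435 = -436)
(E(v, -101) + (5110 + 1715)) + F = ((64 - 101) + (5110 + 1715)) - 436 = (-37 + 6825) - 436 = 6788 - 436 = 6352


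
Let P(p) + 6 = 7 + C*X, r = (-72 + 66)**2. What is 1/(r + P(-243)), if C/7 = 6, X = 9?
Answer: 1/415 ≈ 0.0024096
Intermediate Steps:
C = 42 (C = 7*6 = 42)
r = 36 (r = (-6)**2 = 36)
P(p) = 379 (P(p) = -6 + (7 + 42*9) = -6 + (7 + 378) = -6 + 385 = 379)
1/(r + P(-243)) = 1/(36 + 379) = 1/415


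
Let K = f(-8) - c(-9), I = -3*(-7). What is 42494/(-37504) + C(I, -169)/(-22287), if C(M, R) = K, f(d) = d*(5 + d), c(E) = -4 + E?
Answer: -474225713/417925824 ≈ -1.1347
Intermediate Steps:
I = 21
K = 37 (K = -8*(5 - 8) - (-4 - 9) = -8*(-3) - 1*(-13) = 24 + 13 = 37)
C(M, R) = 37
42494/(-37504) + C(I, -169)/(-22287) = 42494/(-37504) + 37/(-22287) = 42494*(-1/37504) + 37*(-1/22287) = -21247/18752 - 37/22287 = -474225713/417925824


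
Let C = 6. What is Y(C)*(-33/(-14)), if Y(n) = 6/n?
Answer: 33/14 ≈ 2.3571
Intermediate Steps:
Y(C)*(-33/(-14)) = (6/6)*(-33/(-14)) = (6*(⅙))*(-33*(-1/14)) = 1*(33/14) = 33/14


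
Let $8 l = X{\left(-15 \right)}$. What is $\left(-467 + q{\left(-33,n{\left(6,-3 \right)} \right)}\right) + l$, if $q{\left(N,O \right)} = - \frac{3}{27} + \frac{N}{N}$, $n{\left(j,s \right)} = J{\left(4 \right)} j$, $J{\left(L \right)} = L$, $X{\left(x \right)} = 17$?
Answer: $- \frac{33407}{72} \approx -463.99$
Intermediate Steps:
$n{\left(j,s \right)} = 4 j$
$q{\left(N,O \right)} = \frac{8}{9}$ ($q{\left(N,O \right)} = \left(-3\right) \frac{1}{27} + 1 = - \frac{1}{9} + 1 = \frac{8}{9}$)
$l = \frac{17}{8}$ ($l = \frac{1}{8} \cdot 17 = \frac{17}{8} \approx 2.125$)
$\left(-467 + q{\left(-33,n{\left(6,-3 \right)} \right)}\right) + l = \left(-467 + \frac{8}{9}\right) + \frac{17}{8} = - \frac{4195}{9} + \frac{17}{8} = - \frac{33407}{72}$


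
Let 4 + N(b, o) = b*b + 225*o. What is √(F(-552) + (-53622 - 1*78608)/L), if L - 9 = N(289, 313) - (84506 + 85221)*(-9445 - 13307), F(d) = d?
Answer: I*√329287125685792205298/772356531 ≈ 23.495*I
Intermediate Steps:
N(b, o) = -4 + b² + 225*o (N(b, o) = -4 + (b*b + 225*o) = -4 + (b² + 225*o) = -4 + b² + 225*o)
L = 3861782655 (L = 9 + ((-4 + 289² + 225*313) - (84506 + 85221)*(-9445 - 13307)) = 9 + ((-4 + 83521 + 70425) - 169727*(-22752)) = 9 + (153942 - 1*(-3861628704)) = 9 + (153942 + 3861628704) = 9 + 3861782646 = 3861782655)
√(F(-552) + (-53622 - 1*78608)/L) = √(-552 + (-53622 - 1*78608)/3861782655) = √(-552 + (-53622 - 78608)*(1/3861782655)) = √(-552 - 132230*1/3861782655) = √(-552 - 26446/772356531) = √(-426340831558/772356531) = I*√329287125685792205298/772356531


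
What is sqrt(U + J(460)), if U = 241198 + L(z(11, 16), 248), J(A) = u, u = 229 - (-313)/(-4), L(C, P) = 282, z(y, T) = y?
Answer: sqrt(966523)/2 ≈ 491.56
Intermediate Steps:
u = 603/4 (u = 229 - (-313)*(-1)/4 = 229 - 1*313/4 = 229 - 313/4 = 603/4 ≈ 150.75)
J(A) = 603/4
U = 241480 (U = 241198 + 282 = 241480)
sqrt(U + J(460)) = sqrt(241480 + 603/4) = sqrt(966523/4) = sqrt(966523)/2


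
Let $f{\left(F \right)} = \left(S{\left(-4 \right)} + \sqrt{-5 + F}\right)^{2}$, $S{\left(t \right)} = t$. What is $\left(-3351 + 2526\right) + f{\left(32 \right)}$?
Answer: $-782 - 24 \sqrt{3} \approx -823.57$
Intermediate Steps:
$f{\left(F \right)} = \left(-4 + \sqrt{-5 + F}\right)^{2}$
$\left(-3351 + 2526\right) + f{\left(32 \right)} = \left(-3351 + 2526\right) + \left(-4 + \sqrt{-5 + 32}\right)^{2} = -825 + \left(-4 + \sqrt{27}\right)^{2} = -825 + \left(-4 + 3 \sqrt{3}\right)^{2}$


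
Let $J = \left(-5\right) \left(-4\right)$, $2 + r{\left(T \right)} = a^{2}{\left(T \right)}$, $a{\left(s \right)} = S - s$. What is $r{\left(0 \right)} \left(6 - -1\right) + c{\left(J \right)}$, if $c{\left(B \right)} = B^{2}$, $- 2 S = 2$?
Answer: $393$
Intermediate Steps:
$S = -1$ ($S = \left(- \frac{1}{2}\right) 2 = -1$)
$a{\left(s \right)} = -1 - s$
$r{\left(T \right)} = -2 + \left(-1 - T\right)^{2}$
$J = 20$
$r{\left(0 \right)} \left(6 - -1\right) + c{\left(J \right)} = \left(-2 + \left(1 + 0\right)^{2}\right) \left(6 - -1\right) + 20^{2} = \left(-2 + 1^{2}\right) \left(6 + 1\right) + 400 = \left(-2 + 1\right) 7 + 400 = \left(-1\right) 7 + 400 = -7 + 400 = 393$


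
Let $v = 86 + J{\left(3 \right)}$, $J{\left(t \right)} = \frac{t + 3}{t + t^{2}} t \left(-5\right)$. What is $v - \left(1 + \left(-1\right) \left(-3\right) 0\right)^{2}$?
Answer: $\frac{155}{2} \approx 77.5$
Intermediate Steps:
$J{\left(t \right)} = - \frac{5 t \left(3 + t\right)}{t + t^{2}}$ ($J{\left(t \right)} = \frac{3 + t}{t + t^{2}} t \left(-5\right) = \frac{t \left(3 + t\right)}{t + t^{2}} \left(-5\right) = - \frac{5 t \left(3 + t\right)}{t + t^{2}}$)
$v = \frac{157}{2}$ ($v = 86 + \frac{5 \left(-3 - 3\right)}{1 + 3} = 86 + \frac{5 \left(-3 - 3\right)}{4} = 86 + 5 \cdot \frac{1}{4} \left(-6\right) = 86 - \frac{15}{2} = \frac{157}{2} \approx 78.5$)
$v - \left(1 + \left(-1\right) \left(-3\right) 0\right)^{2} = \frac{157}{2} - \left(1 + \left(-1\right) \left(-3\right) 0\right)^{2} = \frac{157}{2} - \left(1 + 3 \cdot 0\right)^{2} = \frac{157}{2} - \left(1 + 0\right)^{2} = \frac{157}{2} - 1^{2} = \frac{157}{2} - 1 = \frac{155}{2}$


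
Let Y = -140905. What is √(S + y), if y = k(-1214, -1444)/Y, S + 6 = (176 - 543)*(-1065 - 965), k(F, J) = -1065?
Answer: √591658909622597/28181 ≈ 863.14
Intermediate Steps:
S = 745004 (S = -6 + (176 - 543)*(-1065 - 965) = -6 - 367*(-2030) = -6 + 745010 = 745004)
y = 213/28181 (y = -1065/(-140905) = -1065*(-1/140905) = 213/28181 ≈ 0.0075583)
√(S + y) = √(745004 + 213/28181) = √(20994957937/28181) = √591658909622597/28181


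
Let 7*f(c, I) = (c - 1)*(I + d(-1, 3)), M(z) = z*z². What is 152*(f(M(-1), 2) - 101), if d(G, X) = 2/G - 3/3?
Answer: -107160/7 ≈ -15309.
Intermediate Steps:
d(G, X) = -1 + 2/G (d(G, X) = 2/G - 3*⅓ = 2/G - 1 = -1 + 2/G)
M(z) = z³
f(c, I) = (-1 + c)*(-3 + I)/7 (f(c, I) = ((c - 1)*(I + (2 - 1*(-1))/(-1)))/7 = ((-1 + c)*(I - (2 + 1)))/7 = ((-1 + c)*(I - 1*3))/7 = ((-1 + c)*(I - 3))/7 = ((-1 + c)*(-3 + I))/7 = (-1 + c)*(-3 + I)/7)
152*(f(M(-1), 2) - 101) = 152*((3/7 - 3/7*(-1)³ - ⅐*2 + (⅐)*2*(-1)³) - 101) = 152*((3/7 - 3/7*(-1) - 2/7 + (⅐)*2*(-1)) - 101) = 152*((3/7 + 3/7 - 2/7 - 2/7) - 101) = 152*(2/7 - 101) = 152*(-705/7) = -107160/7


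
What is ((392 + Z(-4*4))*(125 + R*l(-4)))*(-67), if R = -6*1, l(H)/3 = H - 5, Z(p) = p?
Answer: -7230104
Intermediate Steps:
l(H) = -15 + 3*H (l(H) = 3*(H - 5) = 3*(-5 + H) = -15 + 3*H)
R = -6
((392 + Z(-4*4))*(125 + R*l(-4)))*(-67) = ((392 - 4*4)*(125 - 6*(-15 + 3*(-4))))*(-67) = ((392 - 16)*(125 - 6*(-15 - 12)))*(-67) = (376*(125 - 6*(-27)))*(-67) = (376*(125 + 162))*(-67) = (376*287)*(-67) = 107912*(-67) = -7230104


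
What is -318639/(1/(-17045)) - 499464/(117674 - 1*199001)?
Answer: 147234448542783/27109 ≈ 5.4312e+9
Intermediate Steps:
-318639/(1/(-17045)) - 499464/(117674 - 1*199001) = -318639/(-1/17045) - 499464/(117674 - 199001) = -318639*(-17045) - 499464/(-81327) = 5431201755 - 499464*(-1/81327) = 5431201755 + 166488/27109 = 147234448542783/27109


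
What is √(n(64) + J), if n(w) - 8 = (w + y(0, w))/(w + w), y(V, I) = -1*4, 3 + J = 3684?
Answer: √236126/8 ≈ 60.741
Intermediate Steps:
J = 3681 (J = -3 + 3684 = 3681)
y(V, I) = -4
n(w) = 8 + (-4 + w)/(2*w) (n(w) = 8 + (w - 4)/(w + w) = 8 + (-4 + w)/((2*w)) = 8 + (-4 + w)*(1/(2*w)) = 8 + (-4 + w)/(2*w))
√(n(64) + J) = √((17/2 - 2/64) + 3681) = √((17/2 - 2*1/64) + 3681) = √((17/2 - 1/32) + 3681) = √(271/32 + 3681) = √(118063/32) = √236126/8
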